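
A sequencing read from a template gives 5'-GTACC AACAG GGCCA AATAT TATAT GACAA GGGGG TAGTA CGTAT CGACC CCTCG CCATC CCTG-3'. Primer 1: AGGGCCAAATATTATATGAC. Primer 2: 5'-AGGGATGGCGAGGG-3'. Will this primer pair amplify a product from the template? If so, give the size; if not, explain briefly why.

Yes — a 55 bp product.

Primer 1 (AGGGCCAAATATTATATGAC) matches the top strand at positions 9–28; it acts as a forward primer.
Primer 2's reverse complement is CCCTCGCCATCCCT, matching the top strand at positions 50–63; it acts as a reverse primer.
The 3' ends face each other across positions 9–63, giving a 55 bp product.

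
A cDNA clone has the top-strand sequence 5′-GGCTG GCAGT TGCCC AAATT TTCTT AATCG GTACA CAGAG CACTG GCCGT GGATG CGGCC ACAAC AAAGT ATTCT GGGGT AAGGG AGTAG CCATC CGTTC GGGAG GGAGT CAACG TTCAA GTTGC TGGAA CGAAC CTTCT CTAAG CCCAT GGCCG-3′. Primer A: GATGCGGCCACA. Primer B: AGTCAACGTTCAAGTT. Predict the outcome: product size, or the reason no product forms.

No product — both primers anneal to the same strand and extend in the same direction.

Primer A (GATGCGGCCACA) matches the top strand at positions 52–63 (3' end points downstream).
Primer B (AGTCAACGTTCAAGTT) also matches the top strand directly, at positions 108–123 — its reverse complement AACTTGAACGTTGACT is not present.
Both primers anneal to the bottom strand with 3' ends pointing the same way, so neither can prime synthesis back toward the other.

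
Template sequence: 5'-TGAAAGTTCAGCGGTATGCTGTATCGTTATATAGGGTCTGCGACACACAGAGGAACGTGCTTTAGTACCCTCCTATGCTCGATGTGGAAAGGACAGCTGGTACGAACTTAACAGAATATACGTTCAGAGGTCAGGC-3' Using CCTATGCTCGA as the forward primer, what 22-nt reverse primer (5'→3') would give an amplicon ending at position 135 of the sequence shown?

The forward primer binds at positions 72–82; the product's 3' end on the top strand is position 135.
The reverse primer anneals to the top strand over positions 114–135, i.e. to GAATATACGTTCAGAGGTCAGG.
Its sequence written 5'→3' is the reverse complement: CCTGACCTCTGAACGTATATTC.

5'-CCTGACCTCTGAACGTATATTC-3'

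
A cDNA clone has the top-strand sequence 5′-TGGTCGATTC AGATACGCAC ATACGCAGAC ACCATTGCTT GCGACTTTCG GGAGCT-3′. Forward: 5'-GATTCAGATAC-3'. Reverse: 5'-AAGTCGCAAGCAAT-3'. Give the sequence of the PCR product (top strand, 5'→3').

5'-GATTCAGATACGCACATACGCAGACACCATTGCTTGCGACTT-3'

The forward primer matches the template at positions 6–16.
Reverse complement of the reverse primer: ATTGCTTGCGACTT. This occurs on the top strand at positions 34–47.
The product is the template from position 6 through 47 (42 bp).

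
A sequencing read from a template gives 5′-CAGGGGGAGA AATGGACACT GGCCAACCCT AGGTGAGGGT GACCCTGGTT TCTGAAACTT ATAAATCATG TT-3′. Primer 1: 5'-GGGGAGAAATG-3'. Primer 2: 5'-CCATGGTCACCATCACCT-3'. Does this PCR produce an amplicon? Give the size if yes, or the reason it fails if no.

Primer 2 (CCATGGTCACCATCACCT) does not match the top strand, and its reverse complement AGGTGATGGTGACCATGG does not match either.
With no annealing site for primer 2, no amplification occurs.

No product — primer 2 has no binding site in the template.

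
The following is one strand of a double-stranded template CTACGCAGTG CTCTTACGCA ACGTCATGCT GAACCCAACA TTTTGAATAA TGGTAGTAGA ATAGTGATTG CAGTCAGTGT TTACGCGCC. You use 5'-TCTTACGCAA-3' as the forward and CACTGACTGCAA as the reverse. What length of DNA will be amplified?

68 bp

Scanning the template, TCTTACGCAA occurs at positions 12–21; this primer anneals to the bottom strand there with its 3' end pointing downstream.
The reverse primer's reverse complement is TTGCAGTCAGTG, which matches the template at positions 68–79.
Amplicon spans positions 12–79: 68 bp.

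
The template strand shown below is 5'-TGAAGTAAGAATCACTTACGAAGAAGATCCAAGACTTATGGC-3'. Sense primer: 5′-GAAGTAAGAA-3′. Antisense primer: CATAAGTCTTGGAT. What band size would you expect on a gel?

39 bp

The forward primer matches the template at positions 2–11.
The reverse primer's reverse complement is ATCCAAGACTTATG, which matches the template at positions 27–40.
Amplicon spans positions 2–40: 39 bp.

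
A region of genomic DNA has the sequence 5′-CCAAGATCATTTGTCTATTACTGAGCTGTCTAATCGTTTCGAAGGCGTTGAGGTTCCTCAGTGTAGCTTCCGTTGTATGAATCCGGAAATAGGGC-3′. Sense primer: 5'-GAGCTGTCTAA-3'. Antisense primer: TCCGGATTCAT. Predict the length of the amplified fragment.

65 bp

The forward primer matches the template at positions 23–33.
The reverse primer's reverse complement is ATGAATCCGGA, which matches the template at positions 77–87.
Product length = (reverse-primer end) − (forward-primer start) + 1 = 87 − 23 + 1 = 65 bp.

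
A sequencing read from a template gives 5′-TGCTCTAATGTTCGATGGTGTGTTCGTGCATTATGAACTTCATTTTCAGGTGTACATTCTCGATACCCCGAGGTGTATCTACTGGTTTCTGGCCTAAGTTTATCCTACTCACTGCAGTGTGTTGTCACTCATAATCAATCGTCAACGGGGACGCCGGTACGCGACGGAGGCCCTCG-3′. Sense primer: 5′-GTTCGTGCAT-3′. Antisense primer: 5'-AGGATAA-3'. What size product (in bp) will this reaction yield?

85 bp

Scanning the template, GTTCGTGCAT occurs at positions 22–31; this primer anneals to the bottom strand there with its 3' end pointing downstream.
Reverse complement of the reverse primer: TTATCCT. This occurs on the top strand at positions 100–106.
The product runs from position 22 to position 106, so its length is 106 − 22 + 1 = 85 bp.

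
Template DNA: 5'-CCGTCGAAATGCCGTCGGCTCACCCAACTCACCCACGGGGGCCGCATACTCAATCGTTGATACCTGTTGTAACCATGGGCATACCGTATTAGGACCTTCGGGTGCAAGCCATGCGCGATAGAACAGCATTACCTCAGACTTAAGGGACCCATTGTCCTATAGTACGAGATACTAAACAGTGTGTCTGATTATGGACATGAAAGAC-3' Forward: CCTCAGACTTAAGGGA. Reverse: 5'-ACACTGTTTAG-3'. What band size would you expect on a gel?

51 bp

Scanning the template, CCTCAGACTTAAGGGA occurs at positions 132–147; this primer anneals to the bottom strand there with its 3' end pointing downstream.
Reverse complement of the reverse primer: CTAAACAGTGT. This occurs on the top strand at positions 172–182.
The product runs from position 132 to position 182, so its length is 182 − 132 + 1 = 51 bp.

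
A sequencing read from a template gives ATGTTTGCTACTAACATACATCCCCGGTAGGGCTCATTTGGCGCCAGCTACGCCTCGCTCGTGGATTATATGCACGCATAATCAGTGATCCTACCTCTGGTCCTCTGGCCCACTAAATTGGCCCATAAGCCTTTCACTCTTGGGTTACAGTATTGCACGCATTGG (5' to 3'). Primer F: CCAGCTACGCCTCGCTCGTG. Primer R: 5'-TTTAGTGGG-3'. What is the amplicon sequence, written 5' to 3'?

Forward primer CCAGCTACGCCTCGCTCGTG is found on the top strand at positions 44–63.
The reverse primer's reverse complement is CCCACTAAA, which matches the template at positions 109–117.
The product is the template from position 44 through 117 (74 bp).

5'-CCAGCTACGCCTCGCTCGTGGATTATATGCACGCATAATCAGTGATCCTACCTCTGGTCCTCTGGCCCACTAAA-3'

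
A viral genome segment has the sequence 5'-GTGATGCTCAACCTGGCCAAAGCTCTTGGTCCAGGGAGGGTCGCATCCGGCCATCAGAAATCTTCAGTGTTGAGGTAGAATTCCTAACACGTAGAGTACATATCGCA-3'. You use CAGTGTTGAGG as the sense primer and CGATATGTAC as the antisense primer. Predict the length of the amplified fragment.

Forward primer CAGTGTTGAGG is found on the top strand at positions 65–75.
Taking the reverse complement of CGATATGTAC gives GTACATATCG, found at positions 96–105 on the template; the primer anneals here to the top strand with its 3' end pointing upstream.
The product runs from position 65 to position 105, so its length is 105 − 65 + 1 = 41 bp.

41 bp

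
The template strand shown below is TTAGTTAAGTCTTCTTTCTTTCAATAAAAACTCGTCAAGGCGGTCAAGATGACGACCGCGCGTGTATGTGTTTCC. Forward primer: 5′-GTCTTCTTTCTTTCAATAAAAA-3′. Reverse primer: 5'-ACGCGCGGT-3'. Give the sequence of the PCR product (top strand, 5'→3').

5'-GTCTTCTTTCTTTCAATAAAAACTCGTCAAGGCGGTCAAGATGACGACCGCGCGT-3'

Forward primer GTCTTCTTTCTTTCAATAAAAA is found on the top strand at positions 9–30.
The reverse primer's reverse complement is ACCGCGCGT, which matches the template at positions 55–63.
The product is the template from position 9 through 63 (55 bp).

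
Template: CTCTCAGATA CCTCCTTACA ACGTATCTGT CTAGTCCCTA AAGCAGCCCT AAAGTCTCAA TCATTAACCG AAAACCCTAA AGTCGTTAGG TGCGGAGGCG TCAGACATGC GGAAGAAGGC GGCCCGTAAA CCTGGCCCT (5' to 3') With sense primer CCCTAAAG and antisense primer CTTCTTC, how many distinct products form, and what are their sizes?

Three products: 83 bp, 72 bp, 44 bp

The forward primer CCCTAAAG matches the top strand at positions 36–43, 47–54, 75–82.
The reverse primer's reverse complement is GAAGAAG, matching at positions 112–118.
Each forward site pairs with the reverse site to give a product ending at position 118: sizes 83, 72, 44 bp.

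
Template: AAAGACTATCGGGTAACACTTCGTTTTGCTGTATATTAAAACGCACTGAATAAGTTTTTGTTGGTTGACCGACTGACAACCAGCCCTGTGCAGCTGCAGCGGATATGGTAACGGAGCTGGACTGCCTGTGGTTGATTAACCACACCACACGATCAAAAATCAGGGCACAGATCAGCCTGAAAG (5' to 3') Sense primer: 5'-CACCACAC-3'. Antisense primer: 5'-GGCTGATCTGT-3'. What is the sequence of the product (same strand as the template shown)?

5'-CACCACACGATCAAAAATCAGGGCACAGATCAGCC-3'

Forward primer CACCACAC is found on the top strand at positions 143–150.
Taking the reverse complement of GGCTGATCTGT gives ACAGATCAGCC, found at positions 167–177 on the template; the primer anneals here to the top strand with its 3' end pointing upstream.
The product is the template from position 143 through 177 (35 bp).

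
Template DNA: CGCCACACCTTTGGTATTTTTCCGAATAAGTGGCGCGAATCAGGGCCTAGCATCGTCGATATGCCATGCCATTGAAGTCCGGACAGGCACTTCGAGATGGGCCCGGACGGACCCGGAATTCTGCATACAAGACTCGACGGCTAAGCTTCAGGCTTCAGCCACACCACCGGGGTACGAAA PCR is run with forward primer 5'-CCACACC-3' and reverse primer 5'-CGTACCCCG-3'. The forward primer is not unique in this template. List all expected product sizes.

174 bp, 18 bp

The forward primer CCACACC matches the top strand at positions 3–9, 159–165.
The reverse primer's reverse complement is CGGGGTACG, matching at positions 168–176.
Each forward site pairs with the reverse site to give a product ending at position 176: sizes 174, 18 bp.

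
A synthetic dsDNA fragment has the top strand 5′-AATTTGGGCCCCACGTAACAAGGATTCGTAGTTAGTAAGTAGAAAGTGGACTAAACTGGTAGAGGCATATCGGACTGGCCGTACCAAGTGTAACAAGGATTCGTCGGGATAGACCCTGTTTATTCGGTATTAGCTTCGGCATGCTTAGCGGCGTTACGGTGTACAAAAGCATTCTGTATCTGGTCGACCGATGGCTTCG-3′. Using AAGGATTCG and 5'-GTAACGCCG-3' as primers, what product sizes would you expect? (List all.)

The forward primer AAGGATTCG matches the top strand at positions 20–28, 95–103.
The reverse primer's reverse complement is CGGCGTTAC, matching at positions 149–157.
Each forward site pairs with the reverse site to give a product ending at position 157: sizes 138, 63 bp.

138 bp, 63 bp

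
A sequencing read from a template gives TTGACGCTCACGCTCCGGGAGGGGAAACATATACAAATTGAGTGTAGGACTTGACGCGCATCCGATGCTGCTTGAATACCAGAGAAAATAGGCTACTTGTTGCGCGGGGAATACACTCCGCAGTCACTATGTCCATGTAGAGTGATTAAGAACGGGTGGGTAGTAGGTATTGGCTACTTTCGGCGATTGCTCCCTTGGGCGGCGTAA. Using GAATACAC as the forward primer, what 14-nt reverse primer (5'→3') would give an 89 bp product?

The forward primer binds at positions 109–116, so an 89 bp product ends at position 109 + 89 − 1 = 197.
The reverse primer anneals to the top strand over positions 184–197, i.e. to CGATTGCTCCCTTG.
Its sequence written 5'→3' is the reverse complement: CAAGGGAGCAATCG.

5'-CAAGGGAGCAATCG-3'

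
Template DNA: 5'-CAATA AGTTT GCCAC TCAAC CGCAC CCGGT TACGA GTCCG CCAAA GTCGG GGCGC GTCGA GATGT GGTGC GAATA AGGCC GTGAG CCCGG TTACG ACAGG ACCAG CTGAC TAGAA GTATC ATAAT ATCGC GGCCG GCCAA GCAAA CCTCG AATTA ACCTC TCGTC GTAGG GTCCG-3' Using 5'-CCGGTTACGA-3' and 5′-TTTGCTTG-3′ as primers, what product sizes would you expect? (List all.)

120 bp, 59 bp

The forward primer CCGGTTACGA matches the top strand at positions 26–35, 87–96.
The reverse primer's reverse complement is CAAGCAAA, matching at positions 138–145.
Each forward site pairs with the reverse site to give a product ending at position 145: sizes 120, 59 bp.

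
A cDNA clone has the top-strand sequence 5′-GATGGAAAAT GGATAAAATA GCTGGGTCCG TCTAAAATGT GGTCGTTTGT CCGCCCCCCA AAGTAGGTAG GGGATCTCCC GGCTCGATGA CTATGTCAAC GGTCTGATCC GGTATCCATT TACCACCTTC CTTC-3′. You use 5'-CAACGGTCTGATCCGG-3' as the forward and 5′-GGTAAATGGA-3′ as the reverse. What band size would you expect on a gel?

28 bp

The forward primer matches the template at positions 97–112.
Taking the reverse complement of GGTAAATGGA gives TCCATTTACC, found at positions 115–124 on the template; the primer anneals here to the top strand with its 3' end pointing upstream.
Product length = (reverse-primer end) − (forward-primer start) + 1 = 124 − 97 + 1 = 28 bp.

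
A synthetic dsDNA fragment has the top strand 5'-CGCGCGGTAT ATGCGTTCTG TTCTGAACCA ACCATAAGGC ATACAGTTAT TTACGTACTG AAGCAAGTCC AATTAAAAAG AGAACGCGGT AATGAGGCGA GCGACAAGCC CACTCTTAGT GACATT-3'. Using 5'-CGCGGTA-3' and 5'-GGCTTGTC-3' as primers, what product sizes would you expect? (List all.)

The forward primer CGCGGTA matches the top strand at positions 3–9, 85–91.
The reverse primer's reverse complement is GACAAGCC, matching at positions 103–110.
Each forward site pairs with the reverse site to give a product ending at position 110: sizes 108, 26 bp.

108 bp, 26 bp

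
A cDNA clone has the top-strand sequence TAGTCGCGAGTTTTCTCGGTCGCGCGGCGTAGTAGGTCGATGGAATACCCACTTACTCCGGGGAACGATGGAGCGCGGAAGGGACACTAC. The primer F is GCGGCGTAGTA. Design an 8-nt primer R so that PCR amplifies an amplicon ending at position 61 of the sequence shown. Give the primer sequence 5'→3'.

5'-CCGGAGTA-3'

The forward primer binds at positions 24–34; the product's 3' end on the top strand is position 61.
The reverse primer anneals to the top strand over positions 54–61, i.e. to TACTCCGG.
Its sequence written 5'→3' is the reverse complement: CCGGAGTA.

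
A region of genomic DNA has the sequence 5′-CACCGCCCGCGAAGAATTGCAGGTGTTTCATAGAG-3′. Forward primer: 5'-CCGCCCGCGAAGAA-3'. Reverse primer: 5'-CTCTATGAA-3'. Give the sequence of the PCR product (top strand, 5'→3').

Scanning the template, CCGCCCGCGAAGAA occurs at positions 3–16; this primer anneals to the bottom strand there with its 3' end pointing downstream.
Reverse complement of the reverse primer: TTCATAGAG. This occurs on the top strand at positions 27–35.
The product is the template from position 3 through 35 (33 bp).

5'-CCGCCCGCGAAGAATTGCAGGTGTTTCATAGAG-3'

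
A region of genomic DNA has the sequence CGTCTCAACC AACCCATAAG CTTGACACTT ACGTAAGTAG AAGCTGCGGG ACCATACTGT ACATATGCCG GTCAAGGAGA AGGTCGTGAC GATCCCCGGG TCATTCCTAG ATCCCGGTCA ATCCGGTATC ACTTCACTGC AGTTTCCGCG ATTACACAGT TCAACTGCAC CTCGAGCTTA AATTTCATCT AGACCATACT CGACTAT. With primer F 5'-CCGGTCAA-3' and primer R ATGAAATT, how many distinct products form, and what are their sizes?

The forward primer CCGGTCAA matches the top strand at positions 68–75, 114–121.
The reverse primer's reverse complement is AATTTCAT, matching at positions 181–188.
Each forward site pairs with the reverse site to give a product ending at position 188: sizes 121, 75 bp.

Two products: 121 bp, 75 bp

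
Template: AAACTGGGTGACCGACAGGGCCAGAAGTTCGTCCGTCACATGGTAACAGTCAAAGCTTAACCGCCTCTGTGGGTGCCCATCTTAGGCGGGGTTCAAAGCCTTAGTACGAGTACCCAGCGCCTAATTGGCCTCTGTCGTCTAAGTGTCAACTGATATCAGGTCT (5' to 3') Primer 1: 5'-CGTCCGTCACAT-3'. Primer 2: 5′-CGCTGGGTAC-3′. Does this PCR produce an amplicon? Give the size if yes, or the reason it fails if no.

Yes — a 90 bp product.

Primer 1 (CGTCCGTCACAT) matches the top strand at positions 30–41; it acts as a forward primer.
Primer 2's reverse complement is GTACCCAGCG, matching the top strand at positions 110–119; it acts as a reverse primer.
The 3' ends face each other across positions 30–119, giving a 90 bp product.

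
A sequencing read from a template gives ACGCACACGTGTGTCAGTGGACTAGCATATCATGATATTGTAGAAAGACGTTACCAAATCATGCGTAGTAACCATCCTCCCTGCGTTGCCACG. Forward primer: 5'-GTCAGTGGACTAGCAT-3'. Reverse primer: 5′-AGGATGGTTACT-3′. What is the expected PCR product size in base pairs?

The forward primer matches the template at positions 13–28.
The reverse primer's reverse complement is AGTAACCATCCT, which matches the template at positions 67–78.
Product length = (reverse-primer end) − (forward-primer start) + 1 = 78 − 13 + 1 = 66 bp.

66 bp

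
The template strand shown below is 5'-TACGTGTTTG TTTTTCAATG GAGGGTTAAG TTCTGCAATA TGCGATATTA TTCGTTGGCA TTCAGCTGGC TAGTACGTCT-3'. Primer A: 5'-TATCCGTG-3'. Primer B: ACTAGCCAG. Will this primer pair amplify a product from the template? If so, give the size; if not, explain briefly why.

Primer A (TATCCGTG) does not match the top strand, and its reverse complement CACGGATA does not match either.
With no annealing site for primer A, no amplification occurs.

No product — primer A has no binding site in the template.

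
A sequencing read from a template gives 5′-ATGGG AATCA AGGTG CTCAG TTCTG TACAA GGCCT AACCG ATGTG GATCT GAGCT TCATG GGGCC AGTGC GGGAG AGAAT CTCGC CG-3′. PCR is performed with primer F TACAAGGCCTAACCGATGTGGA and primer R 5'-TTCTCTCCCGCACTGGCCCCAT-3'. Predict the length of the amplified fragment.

Scanning the template, TACAAGGCCTAACCGATGTGGA occurs at positions 26–47; this primer anneals to the bottom strand there with its 3' end pointing downstream.
Taking the reverse complement of TTCTCTCCCGCACTGGCCCCAT gives ATGGGGCCAGTGCGGGAGAGAA, found at positions 58–79 on the template; the primer anneals here to the top strand with its 3' end pointing upstream.
Amplicon spans positions 26–79: 54 bp.

54 bp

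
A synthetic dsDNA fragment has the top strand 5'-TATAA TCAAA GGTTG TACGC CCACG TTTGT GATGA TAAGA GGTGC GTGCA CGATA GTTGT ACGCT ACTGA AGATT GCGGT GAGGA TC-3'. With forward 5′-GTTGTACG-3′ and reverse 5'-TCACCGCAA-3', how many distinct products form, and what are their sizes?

Two products: 71 bp, 27 bp

The forward primer GTTGTACG matches the top strand at positions 12–19, 56–63.
The reverse primer's reverse complement is TTGCGGTGA, matching at positions 74–82.
Each forward site pairs with the reverse site to give a product ending at position 82: sizes 71, 27 bp.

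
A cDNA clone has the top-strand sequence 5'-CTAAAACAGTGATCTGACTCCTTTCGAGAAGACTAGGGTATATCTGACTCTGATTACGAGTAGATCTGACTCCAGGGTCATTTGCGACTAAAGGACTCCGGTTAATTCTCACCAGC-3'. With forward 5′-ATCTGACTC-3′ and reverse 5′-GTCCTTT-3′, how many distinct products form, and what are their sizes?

Three products: 85 bp, 55 bp, 33 bp

The forward primer ATCTGACTC matches the top strand at positions 12–20, 42–50, 64–72.
The reverse primer's reverse complement is AAAGGAC, matching at positions 90–96.
Each forward site pairs with the reverse site to give a product ending at position 96: sizes 85, 55, 33 bp.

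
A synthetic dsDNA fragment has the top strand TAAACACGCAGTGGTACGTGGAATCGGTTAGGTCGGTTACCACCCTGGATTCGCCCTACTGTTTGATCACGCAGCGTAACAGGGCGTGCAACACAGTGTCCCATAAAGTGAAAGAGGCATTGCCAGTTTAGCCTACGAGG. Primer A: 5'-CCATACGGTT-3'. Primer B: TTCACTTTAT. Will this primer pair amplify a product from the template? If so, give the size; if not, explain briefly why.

No product — primer A has no binding site in the template.

Primer A (CCATACGGTT) does not match the top strand, and its reverse complement AACCGTATGG does not match either.
With no annealing site for primer A, no amplification occurs.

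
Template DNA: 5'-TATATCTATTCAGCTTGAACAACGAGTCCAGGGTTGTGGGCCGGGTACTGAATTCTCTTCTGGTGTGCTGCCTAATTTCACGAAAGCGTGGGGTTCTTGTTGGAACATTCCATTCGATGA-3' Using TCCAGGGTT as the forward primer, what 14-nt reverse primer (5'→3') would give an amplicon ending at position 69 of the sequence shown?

5'-AGCACACCAGAAGA-3'

The forward primer binds at positions 27–35; the product's 3' end on the top strand is position 69.
The reverse primer anneals to the top strand over positions 56–69, i.e. to TCTTCTGGTGTGCT.
Its sequence written 5'→3' is the reverse complement: AGCACACCAGAAGA.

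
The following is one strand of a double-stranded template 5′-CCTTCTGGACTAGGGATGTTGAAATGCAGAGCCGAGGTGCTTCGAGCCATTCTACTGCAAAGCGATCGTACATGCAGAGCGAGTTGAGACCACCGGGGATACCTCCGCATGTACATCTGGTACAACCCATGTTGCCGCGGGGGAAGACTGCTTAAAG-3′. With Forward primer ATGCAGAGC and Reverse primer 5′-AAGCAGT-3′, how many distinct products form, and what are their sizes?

Two products: 130 bp, 82 bp

The forward primer ATGCAGAGC matches the top strand at positions 24–32, 72–80.
The reverse primer's reverse complement is ACTGCTT, matching at positions 147–153.
Each forward site pairs with the reverse site to give a product ending at position 153: sizes 130, 82 bp.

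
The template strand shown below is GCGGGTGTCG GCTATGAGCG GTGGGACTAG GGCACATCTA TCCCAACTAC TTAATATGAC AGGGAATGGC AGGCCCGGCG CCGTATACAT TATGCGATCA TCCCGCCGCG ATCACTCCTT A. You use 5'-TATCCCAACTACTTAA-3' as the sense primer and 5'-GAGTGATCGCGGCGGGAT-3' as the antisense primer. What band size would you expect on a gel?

79 bp

Forward primer TATCCCAACTACTTAA is found on the top strand at positions 39–54.
Reverse complement of the reverse primer: ATCCCGCCGCGATCACTC. This occurs on the top strand at positions 100–117.
Product length = (reverse-primer end) − (forward-primer start) + 1 = 117 − 39 + 1 = 79 bp.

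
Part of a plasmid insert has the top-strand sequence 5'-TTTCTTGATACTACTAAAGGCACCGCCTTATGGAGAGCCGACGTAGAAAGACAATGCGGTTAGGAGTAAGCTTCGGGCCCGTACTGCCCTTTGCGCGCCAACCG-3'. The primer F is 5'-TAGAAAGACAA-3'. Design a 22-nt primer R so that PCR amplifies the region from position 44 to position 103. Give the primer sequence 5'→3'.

The product's 3' end on the top strand is position 103.
The reverse primer anneals to the top strand over positions 82–103, i.e. to TACTGCCCTTTGCGCGCCAACC.
Its sequence written 5'→3' is the reverse complement: GGTTGGCGCGCAAAGGGCAGTA.

5'-GGTTGGCGCGCAAAGGGCAGTA-3'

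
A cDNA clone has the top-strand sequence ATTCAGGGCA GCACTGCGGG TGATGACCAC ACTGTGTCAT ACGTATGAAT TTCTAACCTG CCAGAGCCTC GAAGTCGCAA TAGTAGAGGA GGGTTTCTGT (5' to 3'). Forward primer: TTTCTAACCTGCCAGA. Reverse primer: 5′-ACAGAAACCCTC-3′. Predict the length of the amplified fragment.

The forward primer matches the template at positions 50–65.
The reverse primer's reverse complement is GAGGGTTTCTGT, which matches the template at positions 89–100.
The product runs from position 50 to position 100, so its length is 100 − 50 + 1 = 51 bp.

51 bp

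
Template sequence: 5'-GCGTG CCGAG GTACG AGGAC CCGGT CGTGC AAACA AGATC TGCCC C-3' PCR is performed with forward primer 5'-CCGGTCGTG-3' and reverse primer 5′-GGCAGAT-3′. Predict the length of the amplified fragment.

24 bp

The forward primer matches the template at positions 21–29.
Taking the reverse complement of GGCAGAT gives ATCTGCC, found at positions 38–44 on the template; the primer anneals here to the top strand with its 3' end pointing upstream.
Product length = (reverse-primer end) − (forward-primer start) + 1 = 44 − 21 + 1 = 24 bp.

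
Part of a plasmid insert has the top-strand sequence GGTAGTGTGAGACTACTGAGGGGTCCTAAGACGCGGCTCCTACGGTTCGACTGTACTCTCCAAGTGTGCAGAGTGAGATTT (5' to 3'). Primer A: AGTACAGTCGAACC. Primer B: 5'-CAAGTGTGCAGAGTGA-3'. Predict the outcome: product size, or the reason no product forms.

Primer A (AGTACAGTCGAACC) has reverse complement GGTTCGACTGTACT, which matches the top strand at positions 44–57; primer A anneals to the top strand there with its 3' end pointing upstream toward position 44.
Primer B (CAAGTGTGCAGAGTGA) matches the top strand directly at positions 61–76; it anneals to the bottom strand with its 3' end pointing downstream toward position 76.
The 3' ends diverge (primer A extends toward position 1, primer B toward position 81), so the primers never converge on a shared product.

No product — the primers' 3' ends point away from each other.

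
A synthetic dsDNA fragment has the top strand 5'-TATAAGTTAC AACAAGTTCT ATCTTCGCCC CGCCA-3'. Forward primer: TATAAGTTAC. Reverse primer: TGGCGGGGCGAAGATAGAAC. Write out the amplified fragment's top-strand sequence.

The forward primer matches the template at positions 1–10.
Reverse complement of the reverse primer: GTTCTATCTTCGCCCCGCCA. This occurs on the top strand at positions 16–35.
The product is the template from position 1 through 35 (35 bp).

5'-TATAAGTTACAACAAGTTCTATCTTCGCCCCGCCA-3'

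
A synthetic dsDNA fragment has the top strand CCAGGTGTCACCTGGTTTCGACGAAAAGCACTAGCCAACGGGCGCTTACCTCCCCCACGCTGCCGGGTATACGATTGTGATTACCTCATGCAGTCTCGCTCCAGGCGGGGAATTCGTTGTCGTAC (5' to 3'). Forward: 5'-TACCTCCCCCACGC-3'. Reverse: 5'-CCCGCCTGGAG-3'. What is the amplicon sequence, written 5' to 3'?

Forward primer TACCTCCCCCACGC is found on the top strand at positions 47–60.
Taking the reverse complement of CCCGCCTGGAG gives CTCCAGGCGGG, found at positions 99–109 on the template; the primer anneals here to the top strand with its 3' end pointing upstream.
The product is the template from position 47 through 109 (63 bp).

5'-TACCTCCCCCACGCTGCCGGGTATACGATTGTGATTACCTCATGCAGTCTCGCTCCAGGCGGG-3'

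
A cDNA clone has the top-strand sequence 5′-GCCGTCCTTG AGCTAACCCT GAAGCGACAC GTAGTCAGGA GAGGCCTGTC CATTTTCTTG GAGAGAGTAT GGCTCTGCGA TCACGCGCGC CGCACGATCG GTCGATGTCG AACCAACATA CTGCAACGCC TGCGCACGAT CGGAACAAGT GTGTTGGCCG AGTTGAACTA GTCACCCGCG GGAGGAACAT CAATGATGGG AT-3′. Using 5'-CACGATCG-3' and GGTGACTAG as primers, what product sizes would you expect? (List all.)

The forward primer CACGATCG matches the top strand at positions 93–100, 135–142.
The reverse primer's reverse complement is CTAGTCACC, matching at positions 168–176.
Each forward site pairs with the reverse site to give a product ending at position 176: sizes 84, 42 bp.

84 bp, 42 bp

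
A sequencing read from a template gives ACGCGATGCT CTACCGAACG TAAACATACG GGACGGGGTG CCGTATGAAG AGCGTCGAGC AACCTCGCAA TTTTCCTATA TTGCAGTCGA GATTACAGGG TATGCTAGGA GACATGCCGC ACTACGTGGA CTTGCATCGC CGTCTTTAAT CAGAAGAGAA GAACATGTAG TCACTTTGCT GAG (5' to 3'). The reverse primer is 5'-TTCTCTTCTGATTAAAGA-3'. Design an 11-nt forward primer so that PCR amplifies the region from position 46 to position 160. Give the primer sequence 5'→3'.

The reverse primer's reverse complement TCTTTAATCAGAAGAGAA matches the template at positions 143–160; the product starts at position 46.
The forward primer is identical to the top strand over positions 46–56: TGAAGAGCGTC.

5'-TGAAGAGCGTC-3'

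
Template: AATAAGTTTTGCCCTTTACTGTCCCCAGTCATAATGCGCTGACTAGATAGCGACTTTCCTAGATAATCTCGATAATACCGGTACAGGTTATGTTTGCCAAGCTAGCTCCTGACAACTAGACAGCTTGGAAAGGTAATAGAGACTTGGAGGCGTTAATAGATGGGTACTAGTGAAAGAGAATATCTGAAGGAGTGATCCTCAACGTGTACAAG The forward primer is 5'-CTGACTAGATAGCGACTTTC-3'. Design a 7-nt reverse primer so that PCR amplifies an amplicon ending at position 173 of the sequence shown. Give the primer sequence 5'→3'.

5'-TCACTAG-3'

The forward primer binds at positions 39–58; the product's 3' end on the top strand is position 173.
The reverse primer anneals to the top strand over positions 167–173, i.e. to CTAGTGA.
Its sequence written 5'→3' is the reverse complement: TCACTAG.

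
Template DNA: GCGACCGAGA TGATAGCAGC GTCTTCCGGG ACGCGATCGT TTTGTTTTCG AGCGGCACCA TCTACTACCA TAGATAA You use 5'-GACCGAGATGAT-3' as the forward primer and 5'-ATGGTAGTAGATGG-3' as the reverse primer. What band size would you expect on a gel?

69 bp

Scanning the template, GACCGAGATGAT occurs at positions 3–14; this primer anneals to the bottom strand there with its 3' end pointing downstream.
The reverse primer's reverse complement is CCATCTACTACCAT, which matches the template at positions 58–71.
Product length = (reverse-primer end) − (forward-primer start) + 1 = 71 − 3 + 1 = 69 bp.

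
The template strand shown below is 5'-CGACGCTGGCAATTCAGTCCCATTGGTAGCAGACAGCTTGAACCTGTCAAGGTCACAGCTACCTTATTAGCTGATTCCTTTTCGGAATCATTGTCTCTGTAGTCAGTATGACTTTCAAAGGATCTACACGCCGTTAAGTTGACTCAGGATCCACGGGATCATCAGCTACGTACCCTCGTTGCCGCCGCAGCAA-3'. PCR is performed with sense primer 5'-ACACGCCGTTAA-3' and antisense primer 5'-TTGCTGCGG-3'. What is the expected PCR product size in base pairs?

Forward primer ACACGCCGTTAA is found on the top strand at positions 126–137.
Taking the reverse complement of TTGCTGCGG gives CCGCAGCAA, found at positions 185–193 on the template; the primer anneals here to the top strand with its 3' end pointing upstream.
The product runs from position 126 to position 193, so its length is 193 − 126 + 1 = 68 bp.

68 bp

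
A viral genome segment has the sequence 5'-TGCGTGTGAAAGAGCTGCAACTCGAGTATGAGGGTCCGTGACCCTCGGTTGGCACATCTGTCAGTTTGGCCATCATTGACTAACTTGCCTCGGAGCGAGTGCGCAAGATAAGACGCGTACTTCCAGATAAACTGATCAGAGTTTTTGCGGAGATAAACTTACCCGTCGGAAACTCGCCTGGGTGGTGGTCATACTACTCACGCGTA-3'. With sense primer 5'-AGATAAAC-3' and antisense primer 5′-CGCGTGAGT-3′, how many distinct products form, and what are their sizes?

The forward primer AGATAAAC matches the top strand at positions 125–132, 151–158.
The reverse primer's reverse complement is ACTCACGCG, matching at positions 196–204.
Each forward site pairs with the reverse site to give a product ending at position 204: sizes 80, 54 bp.

Two products: 80 bp, 54 bp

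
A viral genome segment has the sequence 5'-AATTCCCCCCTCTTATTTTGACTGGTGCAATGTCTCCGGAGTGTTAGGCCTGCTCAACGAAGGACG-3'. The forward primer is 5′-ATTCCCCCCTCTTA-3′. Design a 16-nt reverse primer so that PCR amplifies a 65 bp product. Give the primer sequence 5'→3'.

The forward primer binds at positions 2–15, so a 65 bp product ends at position 2 + 65 − 1 = 66.
The reverse primer anneals to the top strand over positions 51–66, i.e. to TGCTCAACGAAGGACG.
Its sequence written 5'→3' is the reverse complement: CGTCCTTCGTTGAGCA.

5'-CGTCCTTCGTTGAGCA-3'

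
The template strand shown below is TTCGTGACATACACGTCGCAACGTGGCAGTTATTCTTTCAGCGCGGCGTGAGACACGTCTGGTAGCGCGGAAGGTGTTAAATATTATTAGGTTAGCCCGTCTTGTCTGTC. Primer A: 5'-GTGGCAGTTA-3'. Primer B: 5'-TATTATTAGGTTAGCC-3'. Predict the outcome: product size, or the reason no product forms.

No product — both primers anneal to the same strand and extend in the same direction.

Primer A (GTGGCAGTTA) matches the top strand at positions 23–32 (3' end points downstream).
Primer B (TATTATTAGGTTAGCC) also matches the top strand directly, at positions 82–97 — its reverse complement GGCTAACCTAATAATA is not present.
Both primers anneal to the bottom strand with 3' ends pointing the same way, so neither can prime synthesis back toward the other.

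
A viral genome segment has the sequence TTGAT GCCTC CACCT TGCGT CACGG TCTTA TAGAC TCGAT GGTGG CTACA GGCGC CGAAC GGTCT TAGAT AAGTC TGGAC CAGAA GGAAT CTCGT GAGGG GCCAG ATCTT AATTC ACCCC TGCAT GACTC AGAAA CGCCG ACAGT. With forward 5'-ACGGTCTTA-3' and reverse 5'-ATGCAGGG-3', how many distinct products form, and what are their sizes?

The forward primer ACGGTCTTA matches the top strand at positions 22–30, 59–67.
The reverse primer's reverse complement is CCCTGCAT, matching at positions 118–125.
Each forward site pairs with the reverse site to give a product ending at position 125: sizes 104, 67 bp.

Two products: 104 bp, 67 bp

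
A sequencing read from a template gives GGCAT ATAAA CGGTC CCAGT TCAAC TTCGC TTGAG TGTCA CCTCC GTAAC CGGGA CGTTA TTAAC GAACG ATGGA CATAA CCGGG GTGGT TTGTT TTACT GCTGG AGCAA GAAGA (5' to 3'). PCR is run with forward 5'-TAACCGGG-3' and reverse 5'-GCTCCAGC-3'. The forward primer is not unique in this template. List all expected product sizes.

The forward primer TAACCGGG matches the top strand at positions 47–54, 78–85.
The reverse primer's reverse complement is GCTGGAGC, matching at positions 101–108.
Each forward site pairs with the reverse site to give a product ending at position 108: sizes 62, 31 bp.

62 bp, 31 bp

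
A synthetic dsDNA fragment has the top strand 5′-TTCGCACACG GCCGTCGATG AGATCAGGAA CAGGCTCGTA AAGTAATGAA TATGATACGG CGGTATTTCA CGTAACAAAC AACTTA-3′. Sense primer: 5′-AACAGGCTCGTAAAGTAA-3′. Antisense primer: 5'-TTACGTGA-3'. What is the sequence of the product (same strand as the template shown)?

5'-AACAGGCTCGTAAAGTAATGAATATGATACGGCGGTATTTCACGTAA-3'

Forward primer AACAGGCTCGTAAAGTAA is found on the top strand at positions 29–46.
Reverse complement of the reverse primer: TCACGTAA. This occurs on the top strand at positions 68–75.
The product is the template from position 29 through 75 (47 bp).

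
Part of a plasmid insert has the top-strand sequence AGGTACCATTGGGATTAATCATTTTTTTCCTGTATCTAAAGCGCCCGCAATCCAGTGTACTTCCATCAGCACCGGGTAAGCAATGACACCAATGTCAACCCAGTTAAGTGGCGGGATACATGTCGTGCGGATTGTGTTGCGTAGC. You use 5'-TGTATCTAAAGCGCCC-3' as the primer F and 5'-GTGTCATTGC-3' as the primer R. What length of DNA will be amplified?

59 bp

The forward primer matches the template at positions 31–46.
Taking the reverse complement of GTGTCATTGC gives GCAATGACAC, found at positions 80–89 on the template; the primer anneals here to the top strand with its 3' end pointing upstream.
Amplicon spans positions 31–89: 59 bp.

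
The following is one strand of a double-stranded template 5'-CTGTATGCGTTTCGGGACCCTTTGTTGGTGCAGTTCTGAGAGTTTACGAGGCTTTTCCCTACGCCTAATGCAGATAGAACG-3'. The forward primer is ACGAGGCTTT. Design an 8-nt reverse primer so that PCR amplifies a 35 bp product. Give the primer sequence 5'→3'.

5'-GTTCTATC-3'

The forward primer binds at positions 46–55, so a 35 bp product ends at position 46 + 35 − 1 = 80.
The reverse primer anneals to the top strand over positions 73–80, i.e. to GATAGAAC.
Its sequence written 5'→3' is the reverse complement: GTTCTATC.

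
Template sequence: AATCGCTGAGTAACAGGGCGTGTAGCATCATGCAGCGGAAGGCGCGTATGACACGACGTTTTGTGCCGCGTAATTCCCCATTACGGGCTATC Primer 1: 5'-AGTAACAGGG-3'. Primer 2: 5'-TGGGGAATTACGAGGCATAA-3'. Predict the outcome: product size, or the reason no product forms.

Primer 2 (TGGGGAATTACGAGGCATAA) does not match the top strand, and its reverse complement TTATGCCTCGTAATTCCCCA does not match either.
With no annealing site for primer 2, no amplification occurs.

No product — primer 2 has no binding site in the template.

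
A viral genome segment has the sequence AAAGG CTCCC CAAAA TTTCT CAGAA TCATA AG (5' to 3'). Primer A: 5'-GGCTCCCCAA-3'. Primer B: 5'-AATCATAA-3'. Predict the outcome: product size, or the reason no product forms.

Primer A (GGCTCCCCAA) matches the top strand at positions 4–13 (3' end points downstream).
Primer B (AATCATAA) also matches the top strand directly, at positions 24–31 — its reverse complement TTATGATT is not present.
Both primers anneal to the bottom strand with 3' ends pointing the same way, so neither can prime synthesis back toward the other.

No product — both primers anneal to the same strand and extend in the same direction.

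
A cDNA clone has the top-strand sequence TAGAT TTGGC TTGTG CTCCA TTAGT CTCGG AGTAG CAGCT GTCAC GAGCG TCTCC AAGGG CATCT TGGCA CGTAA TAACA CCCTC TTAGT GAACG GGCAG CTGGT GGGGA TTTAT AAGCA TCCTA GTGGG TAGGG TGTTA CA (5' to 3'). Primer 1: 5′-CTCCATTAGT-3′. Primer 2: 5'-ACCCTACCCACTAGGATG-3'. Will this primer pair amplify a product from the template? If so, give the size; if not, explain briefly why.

Yes — a 121 bp product.

Primer 1 (CTCCATTAGT) matches the top strand at positions 16–25; it acts as a forward primer.
Primer 2's reverse complement is CATCCTAGTGGGTAGGGT, matching the top strand at positions 119–136; it acts as a reverse primer.
The 3' ends face each other across positions 16–136, giving a 121 bp product.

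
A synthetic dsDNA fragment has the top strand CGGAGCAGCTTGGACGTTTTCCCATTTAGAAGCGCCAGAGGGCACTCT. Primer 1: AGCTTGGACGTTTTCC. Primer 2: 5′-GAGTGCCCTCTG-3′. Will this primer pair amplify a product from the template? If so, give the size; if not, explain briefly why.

Yes — a 41 bp product.

Primer 1 (AGCTTGGACGTTTTCC) matches the top strand at positions 7–22; it acts as a forward primer.
Primer 2's reverse complement is CAGAGGGCACTC, matching the top strand at positions 36–47; it acts as a reverse primer.
The 3' ends face each other across positions 7–47, giving a 41 bp product.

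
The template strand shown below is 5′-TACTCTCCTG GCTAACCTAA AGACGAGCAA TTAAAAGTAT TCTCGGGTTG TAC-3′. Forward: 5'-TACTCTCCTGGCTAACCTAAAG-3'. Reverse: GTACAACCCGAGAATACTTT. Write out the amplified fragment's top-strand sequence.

5'-TACTCTCCTGGCTAACCTAAAGACGAGCAATTAAAAGTATTCTCGGGTTGTAC-3'

Scanning the template, TACTCTCCTGGCTAACCTAAAG occurs at positions 1–22; this primer anneals to the bottom strand there with its 3' end pointing downstream.
The reverse primer's reverse complement is AAAGTATTCTCGGGTTGTAC, which matches the template at positions 34–53.
The product is the template from position 1 through 53 (53 bp).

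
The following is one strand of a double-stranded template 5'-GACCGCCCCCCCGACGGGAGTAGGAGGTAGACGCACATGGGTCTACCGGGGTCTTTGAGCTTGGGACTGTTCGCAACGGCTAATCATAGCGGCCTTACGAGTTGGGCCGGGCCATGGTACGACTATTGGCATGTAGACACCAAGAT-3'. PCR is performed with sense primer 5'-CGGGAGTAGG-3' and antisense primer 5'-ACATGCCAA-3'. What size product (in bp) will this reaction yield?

The forward primer matches the template at positions 15–24.
The reverse primer's reverse complement is TTGGCATGT, which matches the template at positions 126–134.
Amplicon spans positions 15–134: 120 bp.

120 bp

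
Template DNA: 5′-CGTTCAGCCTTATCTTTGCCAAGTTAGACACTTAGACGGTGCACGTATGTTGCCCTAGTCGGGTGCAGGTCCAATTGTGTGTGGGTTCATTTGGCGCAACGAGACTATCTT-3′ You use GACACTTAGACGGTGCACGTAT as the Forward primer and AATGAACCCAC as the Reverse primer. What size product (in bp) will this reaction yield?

Forward primer GACACTTAGACGGTGCACGTAT is found on the top strand at positions 27–48.
The reverse primer's reverse complement is GTGGGTTCATT, which matches the template at positions 81–91.
Amplicon spans positions 27–91: 65 bp.

65 bp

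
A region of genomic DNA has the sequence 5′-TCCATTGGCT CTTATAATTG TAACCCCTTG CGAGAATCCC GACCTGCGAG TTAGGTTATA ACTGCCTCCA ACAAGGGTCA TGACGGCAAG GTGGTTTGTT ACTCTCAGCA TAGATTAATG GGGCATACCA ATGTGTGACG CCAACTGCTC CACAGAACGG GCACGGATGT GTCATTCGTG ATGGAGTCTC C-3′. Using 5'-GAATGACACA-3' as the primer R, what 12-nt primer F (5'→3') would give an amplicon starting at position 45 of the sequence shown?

5'-TGCGAGTTAGGT-3'

The reverse primer's reverse complement TGTGTCATTC matches the template at positions 168–177; the product starts at position 45.
The forward primer is identical to the top strand over positions 45–56: TGCGAGTTAGGT.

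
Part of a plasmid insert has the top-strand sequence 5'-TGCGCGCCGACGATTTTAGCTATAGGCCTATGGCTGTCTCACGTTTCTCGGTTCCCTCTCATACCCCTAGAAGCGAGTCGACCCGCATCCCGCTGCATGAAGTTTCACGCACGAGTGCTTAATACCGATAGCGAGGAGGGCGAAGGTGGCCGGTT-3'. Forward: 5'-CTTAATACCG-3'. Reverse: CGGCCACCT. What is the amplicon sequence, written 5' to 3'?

The forward primer matches the template at positions 118–127.
Reverse complement of the reverse primer: AGGTGGCCG. This occurs on the top strand at positions 144–152.
The product is the template from position 118 through 152 (35 bp).

5'-CTTAATACCGATAGCGAGGAGGGCGAAGGTGGCCG-3'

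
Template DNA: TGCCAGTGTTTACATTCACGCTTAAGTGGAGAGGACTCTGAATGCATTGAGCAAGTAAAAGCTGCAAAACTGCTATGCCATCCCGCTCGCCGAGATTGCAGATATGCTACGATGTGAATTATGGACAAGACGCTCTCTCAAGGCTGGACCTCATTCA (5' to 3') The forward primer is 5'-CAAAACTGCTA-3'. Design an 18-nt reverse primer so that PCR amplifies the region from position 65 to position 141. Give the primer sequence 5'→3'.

5'-TTGAGAGAGCGTCTTGTC-3'

The product's 3' end on the top strand is position 141.
The reverse primer anneals to the top strand over positions 124–141, i.e. to GACAAGACGCTCTCTCAA.
Its sequence written 5'→3' is the reverse complement: TTGAGAGAGCGTCTTGTC.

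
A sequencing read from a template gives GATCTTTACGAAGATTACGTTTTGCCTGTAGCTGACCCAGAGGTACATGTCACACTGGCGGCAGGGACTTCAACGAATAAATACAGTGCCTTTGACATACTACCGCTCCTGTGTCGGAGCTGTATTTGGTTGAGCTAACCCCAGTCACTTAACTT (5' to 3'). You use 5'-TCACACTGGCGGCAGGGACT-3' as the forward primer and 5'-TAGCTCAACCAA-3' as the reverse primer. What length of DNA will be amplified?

Forward primer TCACACTGGCGGCAGGGACT is found on the top strand at positions 50–69.
The reverse primer's reverse complement is TTGGTTGAGCTA, which matches the template at positions 126–137.
Product length = (reverse-primer end) − (forward-primer start) + 1 = 137 − 50 + 1 = 88 bp.

88 bp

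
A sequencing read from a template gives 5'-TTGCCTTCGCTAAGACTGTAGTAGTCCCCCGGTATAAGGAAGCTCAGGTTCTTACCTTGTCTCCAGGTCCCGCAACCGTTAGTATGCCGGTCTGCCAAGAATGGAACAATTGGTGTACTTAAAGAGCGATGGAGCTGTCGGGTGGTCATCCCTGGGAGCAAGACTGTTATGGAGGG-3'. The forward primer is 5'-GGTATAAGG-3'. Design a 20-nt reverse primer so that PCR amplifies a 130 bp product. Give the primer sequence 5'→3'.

The forward primer binds at positions 31–39, so a 130 bp product ends at position 31 + 130 − 1 = 160.
The reverse primer anneals to the top strand over positions 141–160, i.e. to GGTGGTCATCCCTGGGAGCA.
Its sequence written 5'→3' is the reverse complement: TGCTCCCAGGGATGACCACC.

5'-TGCTCCCAGGGATGACCACC-3'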